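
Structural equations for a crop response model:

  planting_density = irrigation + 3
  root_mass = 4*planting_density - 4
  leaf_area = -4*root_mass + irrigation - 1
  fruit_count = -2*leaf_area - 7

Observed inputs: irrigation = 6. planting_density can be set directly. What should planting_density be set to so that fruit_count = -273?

Intervening on planting_density fixes its value directly, overriding its dependence on irrigation.
Substituting into the leaf_area equation gives leaf_area = -16*planting_density + 21.
fruit_count becomes 32*planting_density - 49.
Solve 32*planting_density - 49 = -273: planting_density = (-273 + 49) / 32 = -7.

planting_density = -7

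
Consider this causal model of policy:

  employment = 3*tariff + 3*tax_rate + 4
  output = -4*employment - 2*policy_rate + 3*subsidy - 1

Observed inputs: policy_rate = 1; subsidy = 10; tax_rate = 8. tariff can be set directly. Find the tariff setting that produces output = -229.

Substituting into the employment equation gives employment = 3*tariff + 28.
This gives output = -12*tariff - 85.
Solve -12*tariff - 85 = -229: tariff = (-229 + 85) / -12 = 12.

tariff = 12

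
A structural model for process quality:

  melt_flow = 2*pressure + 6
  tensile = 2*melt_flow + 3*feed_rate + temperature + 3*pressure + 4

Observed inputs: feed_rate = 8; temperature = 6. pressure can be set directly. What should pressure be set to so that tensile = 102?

Substituting into the tensile equation gives tensile = 7*pressure + 46.
Solve 7*pressure + 46 = 102: pressure = (102 - 46) / 7 = 8.

pressure = 8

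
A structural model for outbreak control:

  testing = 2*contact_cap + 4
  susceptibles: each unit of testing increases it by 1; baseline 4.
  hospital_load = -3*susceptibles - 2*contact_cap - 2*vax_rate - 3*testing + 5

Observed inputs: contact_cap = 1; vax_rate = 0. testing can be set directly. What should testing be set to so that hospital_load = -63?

Intervening on testing fixes its value directly, overriding its dependence on contact_cap.
Substituting into the hospital_load equation gives hospital_load = -6*testing - 9.
Solve -6*testing - 9 = -63: testing = (-63 + 9) / -6 = 9.

testing = 9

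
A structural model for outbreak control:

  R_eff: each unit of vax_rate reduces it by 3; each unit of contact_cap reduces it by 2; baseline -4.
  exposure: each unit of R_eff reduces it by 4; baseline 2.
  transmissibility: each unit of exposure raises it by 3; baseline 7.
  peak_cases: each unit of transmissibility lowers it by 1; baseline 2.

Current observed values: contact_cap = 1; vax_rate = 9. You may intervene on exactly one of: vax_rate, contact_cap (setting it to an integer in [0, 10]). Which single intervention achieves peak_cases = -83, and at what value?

set vax_rate = 0

Intervening on vax_rate: with other inputs at their observed values, peak_cases = -36*vax_rate - 83. Solving for -83 gives vax_rate = 0, within [0, 10].
Intervening on contact_cap: peak_cases = -24*contact_cap - 383. Reaching -83 requires contact_cap = -25/2, not an integer.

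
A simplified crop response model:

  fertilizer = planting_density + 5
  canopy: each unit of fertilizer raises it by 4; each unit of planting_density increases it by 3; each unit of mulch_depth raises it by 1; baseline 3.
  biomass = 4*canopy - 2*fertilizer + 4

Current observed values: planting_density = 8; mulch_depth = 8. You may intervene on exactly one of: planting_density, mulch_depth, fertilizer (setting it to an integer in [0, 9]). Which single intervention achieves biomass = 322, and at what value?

set mulch_depth = 7

Intervening on planting_density: biomass = 26*planting_density + 118. Reaching 322 requires planting_density = 102/13, not an integer.
Intervening on mulch_depth: with other inputs at their observed values, biomass = 4*mulch_depth + 294. Solving for 322 gives mulch_depth = 7, within [0, 9].
Intervening on fertilizer: biomass = 14*fertilizer + 144. Reaching 322 requires fertilizer = 89/7, not an integer.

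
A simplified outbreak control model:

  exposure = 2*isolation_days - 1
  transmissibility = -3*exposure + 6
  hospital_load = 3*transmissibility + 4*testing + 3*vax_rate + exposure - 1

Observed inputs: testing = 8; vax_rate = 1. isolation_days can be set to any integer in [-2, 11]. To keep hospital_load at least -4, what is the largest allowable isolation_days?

Substituting into the transmissibility equation gives transmissibility = -6*isolation_days + 9.
Substituting into the hospital_load equation gives hospital_load = -16*isolation_days + 60.
Require -16*isolation_days + 60 ≥ -4, so isolation_days ≤ 4.
The largest integer in [-2, 11] satisfying this is 4.

isolation_days = 4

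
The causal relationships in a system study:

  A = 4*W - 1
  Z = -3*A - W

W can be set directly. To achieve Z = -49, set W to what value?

W = 4

Substituting into the Z equation gives Z = -13*W + 3.
Solve -13*W + 3 = -49: W = (-49 - 3) / -13 = 4.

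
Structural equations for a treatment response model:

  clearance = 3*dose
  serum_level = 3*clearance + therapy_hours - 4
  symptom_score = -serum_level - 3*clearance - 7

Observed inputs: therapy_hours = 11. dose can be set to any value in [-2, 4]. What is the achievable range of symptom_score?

-86 to 22

Substituting into the serum_level equation gives serum_level = 9*dose + 7.
Substituting into the symptom_score equation gives symptom_score = -18*dose - 14.
Linear in dose, so extremes are at the endpoints: dose = -2 gives symptom_score = 22; dose = 4 gives symptom_score = -86.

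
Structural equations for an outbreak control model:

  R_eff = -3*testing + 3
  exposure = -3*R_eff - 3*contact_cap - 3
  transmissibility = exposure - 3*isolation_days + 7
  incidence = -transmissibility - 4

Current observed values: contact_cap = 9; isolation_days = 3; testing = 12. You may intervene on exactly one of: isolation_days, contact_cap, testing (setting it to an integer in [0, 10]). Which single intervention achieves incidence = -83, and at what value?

set contact_cap = 5

Intervening on isolation_days: incidence = 3*isolation_days - 80. Reaching -83 requires isolation_days = -1, outside [0, 10].
Intervening on contact_cap: with other inputs at their observed values, incidence = 3*contact_cap - 98. Solving for -83 gives contact_cap = 5, within [0, 10].
Intervening on testing: incidence = -9*testing + 37. Reaching -83 requires testing = 40/3, not an integer.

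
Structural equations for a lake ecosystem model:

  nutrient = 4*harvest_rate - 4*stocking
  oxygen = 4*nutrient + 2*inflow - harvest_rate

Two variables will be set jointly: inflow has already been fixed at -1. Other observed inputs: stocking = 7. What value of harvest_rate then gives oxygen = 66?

With inflow held at -1:
Substituting into the nutrient equation gives nutrient = 4*harvest_rate - 28.
oxygen becomes 15*harvest_rate - 114.
Solve 15*harvest_rate - 114 = 66: harvest_rate = (66 + 114) / 15 = 12.

harvest_rate = 12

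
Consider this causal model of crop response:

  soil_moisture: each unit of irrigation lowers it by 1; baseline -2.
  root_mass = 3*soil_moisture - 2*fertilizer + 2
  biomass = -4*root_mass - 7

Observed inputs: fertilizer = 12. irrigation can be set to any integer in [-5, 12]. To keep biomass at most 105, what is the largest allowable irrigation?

irrigation = 0

Substituting into the root_mass equation gives root_mass = -3*irrigation - 28.
Substituting into the biomass equation gives biomass = 12*irrigation + 105.
Require 12*irrigation + 105 ≤ 105, so irrigation ≤ 0.
The largest integer in [-5, 12] satisfying this is 0.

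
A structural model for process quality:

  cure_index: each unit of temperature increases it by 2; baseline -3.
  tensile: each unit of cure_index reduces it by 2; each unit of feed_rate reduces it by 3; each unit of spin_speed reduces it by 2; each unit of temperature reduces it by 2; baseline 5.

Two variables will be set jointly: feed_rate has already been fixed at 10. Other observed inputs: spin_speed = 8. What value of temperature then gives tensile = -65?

With feed_rate held at 10:
Substituting into the tensile equation gives tensile = -6*temperature - 35.
Solve -6*temperature - 35 = -65: temperature = (-65 + 35) / -6 = 5.

temperature = 5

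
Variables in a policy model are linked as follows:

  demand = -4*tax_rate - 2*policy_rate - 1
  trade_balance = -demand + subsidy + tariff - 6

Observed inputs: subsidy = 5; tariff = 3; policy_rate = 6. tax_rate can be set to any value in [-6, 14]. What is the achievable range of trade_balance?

Substituting into the demand equation gives demand = -4*tax_rate - 13.
trade_balance becomes 4*tax_rate + 15.
Linear in tax_rate, so extremes are at the endpoints: tax_rate = -6 gives trade_balance = -9; tax_rate = 14 gives trade_balance = 71.

-9 to 71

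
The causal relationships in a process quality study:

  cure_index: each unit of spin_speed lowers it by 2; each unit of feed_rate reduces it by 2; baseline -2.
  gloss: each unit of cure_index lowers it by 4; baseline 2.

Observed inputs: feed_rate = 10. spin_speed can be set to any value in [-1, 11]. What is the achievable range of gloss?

Substituting into the cure_index equation gives cure_index = -2*spin_speed - 22.
This gives gloss = 8*spin_speed + 90.
Linear in spin_speed, so extremes are at the endpoints: spin_speed = -1 gives gloss = 82; spin_speed = 11 gives gloss = 178.

82 to 178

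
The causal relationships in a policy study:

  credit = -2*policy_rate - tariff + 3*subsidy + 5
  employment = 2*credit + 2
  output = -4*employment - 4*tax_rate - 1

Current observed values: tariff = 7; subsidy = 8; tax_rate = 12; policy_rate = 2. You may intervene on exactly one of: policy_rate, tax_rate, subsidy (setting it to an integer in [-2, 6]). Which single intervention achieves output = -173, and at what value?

Intervening on policy_rate: output = 16*policy_rate - 233. Reaching -173 requires policy_rate = 15/4, not an integer.
Intervening on tax_rate: with other inputs at their observed values, output = -4*tax_rate - 153. Solving for -173 gives tax_rate = 5, within [-2, 6].
Intervening on subsidy: output = -24*subsidy - 9. Reaching -173 requires subsidy = 41/6, not an integer.

set tax_rate = 5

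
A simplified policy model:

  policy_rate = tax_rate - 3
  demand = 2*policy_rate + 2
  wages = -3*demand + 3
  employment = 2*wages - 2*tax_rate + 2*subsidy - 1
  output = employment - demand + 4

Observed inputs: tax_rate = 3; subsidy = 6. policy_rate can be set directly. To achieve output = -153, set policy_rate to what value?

policy_rate = 11

Intervening on policy_rate fixes its value directly, overriding its dependence on tax_rate.
Substituting into the wages equation gives wages = -6*policy_rate - 3.
employment becomes -12*policy_rate - 1.
Substituting into the output equation gives output = -14*policy_rate + 1.
Solve -14*policy_rate + 1 = -153: policy_rate = (-153 - 1) / -14 = 11.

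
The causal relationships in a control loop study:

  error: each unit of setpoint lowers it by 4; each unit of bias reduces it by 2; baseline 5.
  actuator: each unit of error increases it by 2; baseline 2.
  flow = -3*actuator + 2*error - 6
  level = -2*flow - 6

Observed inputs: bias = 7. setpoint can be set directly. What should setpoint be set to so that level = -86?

setpoint = 1

Substituting into the error equation gives error = -4*setpoint - 9.
This gives actuator = -8*setpoint - 16.
So flow = 16*setpoint + 24.
This gives level = -32*setpoint - 54.
Solve -32*setpoint - 54 = -86: setpoint = (-86 + 54) / -32 = 1.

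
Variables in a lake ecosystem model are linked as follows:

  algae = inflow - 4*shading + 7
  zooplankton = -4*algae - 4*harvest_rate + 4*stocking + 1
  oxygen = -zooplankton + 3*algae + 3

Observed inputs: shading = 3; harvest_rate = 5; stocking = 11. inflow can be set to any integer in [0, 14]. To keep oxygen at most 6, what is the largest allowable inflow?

Substituting into the algae equation gives algae = inflow - 5.
This gives zooplankton = -4*inflow + 45.
So oxygen = 7*inflow - 57.
Require 7*inflow - 57 ≤ 6, so inflow ≤ 9.
The largest integer in [0, 14] satisfying this is 9.

inflow = 9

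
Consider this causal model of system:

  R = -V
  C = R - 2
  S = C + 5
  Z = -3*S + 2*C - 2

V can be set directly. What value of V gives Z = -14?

Substituting into the C equation gives C = -V - 2.
S becomes -V + 3.
So Z = V - 15.
Solve V - 15 = -14: V = (-14 + 15) / 1 = 1.

V = 1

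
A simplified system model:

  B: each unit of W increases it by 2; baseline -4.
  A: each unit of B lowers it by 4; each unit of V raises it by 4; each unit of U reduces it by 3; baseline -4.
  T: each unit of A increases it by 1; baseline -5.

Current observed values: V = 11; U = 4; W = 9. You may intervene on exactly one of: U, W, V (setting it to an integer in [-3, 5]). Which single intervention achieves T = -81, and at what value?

set V = -1

Intervening on U: T = -3*U - 21. Reaching -81 requires U = 20, outside [-3, 5].
Intervening on W: T = -8*W + 39. Reaching -81 requires W = 15, outside [-3, 5].
Intervening on V: with other inputs at their observed values, T = 4*V - 77. Solving for -81 gives V = -1, within [-3, 5].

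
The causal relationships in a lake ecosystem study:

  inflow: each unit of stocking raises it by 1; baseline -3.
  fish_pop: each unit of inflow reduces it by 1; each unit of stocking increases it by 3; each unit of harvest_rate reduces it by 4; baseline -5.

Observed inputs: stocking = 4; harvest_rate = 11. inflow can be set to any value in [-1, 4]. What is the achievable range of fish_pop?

Intervening on inflow fixes its value directly, overriding its dependence on stocking.
Substituting into the fish_pop equation gives fish_pop = -inflow - 37.
Linear in inflow, so extremes are at the endpoints: inflow = -1 gives fish_pop = -36; inflow = 4 gives fish_pop = -41.

-41 to -36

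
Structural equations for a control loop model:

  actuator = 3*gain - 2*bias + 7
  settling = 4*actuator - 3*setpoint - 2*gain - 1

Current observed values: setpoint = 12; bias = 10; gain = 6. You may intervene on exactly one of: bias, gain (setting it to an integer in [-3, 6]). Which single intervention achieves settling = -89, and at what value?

Intervening on bias: settling = -8*bias + 51. Reaching -89 requires bias = 35/2, not an integer.
Intervening on gain: with other inputs at their observed values, settling = 10*gain - 89. Solving for -89 gives gain = 0, within [-3, 6].

set gain = 0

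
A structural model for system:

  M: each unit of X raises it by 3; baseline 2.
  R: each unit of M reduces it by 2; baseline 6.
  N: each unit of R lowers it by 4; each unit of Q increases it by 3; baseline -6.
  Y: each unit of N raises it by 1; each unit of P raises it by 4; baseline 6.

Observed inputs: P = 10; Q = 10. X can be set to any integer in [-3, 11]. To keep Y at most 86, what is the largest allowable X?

X = 1

Substituting into the R equation gives R = -6*X + 2.
N becomes 24*X + 16.
Substituting into the Y equation gives Y = 24*X + 62.
Require 24*X + 62 ≤ 86, so X ≤ 1.
The largest integer in [-3, 11] satisfying this is 1.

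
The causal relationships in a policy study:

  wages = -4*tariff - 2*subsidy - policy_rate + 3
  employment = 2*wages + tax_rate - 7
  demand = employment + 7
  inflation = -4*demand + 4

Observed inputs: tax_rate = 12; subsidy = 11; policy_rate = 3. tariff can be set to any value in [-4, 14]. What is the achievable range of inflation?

4 to 580

Substituting into the wages equation gives wages = -4*tariff - 22.
Substituting into the employment equation gives employment = -8*tariff - 39.
Substituting into the demand equation gives demand = -8*tariff - 32.
So inflation = 32*tariff + 132.
Linear in tariff, so extremes are at the endpoints: tariff = -4 gives inflation = 4; tariff = 14 gives inflation = 580.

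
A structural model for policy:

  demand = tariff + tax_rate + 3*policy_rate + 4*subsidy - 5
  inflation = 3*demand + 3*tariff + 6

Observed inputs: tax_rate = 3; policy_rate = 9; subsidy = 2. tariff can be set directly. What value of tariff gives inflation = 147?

Substituting into the demand equation gives demand = tariff + 33.
So inflation = 6*tariff + 105.
Solve 6*tariff + 105 = 147: tariff = (147 - 105) / 6 = 7.

tariff = 7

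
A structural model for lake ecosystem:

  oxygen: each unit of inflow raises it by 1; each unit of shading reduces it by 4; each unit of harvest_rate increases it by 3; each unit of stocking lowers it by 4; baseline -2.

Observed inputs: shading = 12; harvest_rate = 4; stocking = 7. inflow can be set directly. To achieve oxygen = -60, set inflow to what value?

Substituting into the oxygen equation gives oxygen = inflow - 66.
Solve inflow - 66 = -60: inflow = (-60 + 66) / 1 = 6.

inflow = 6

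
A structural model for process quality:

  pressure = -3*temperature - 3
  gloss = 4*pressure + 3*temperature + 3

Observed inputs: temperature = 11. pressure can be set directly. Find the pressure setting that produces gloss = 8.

pressure = -7

Intervening on pressure fixes its value directly, overriding its dependence on temperature.
Substituting into the gloss equation gives gloss = 4*pressure + 36.
Solve 4*pressure + 36 = 8: pressure = (8 - 36) / 4 = -7.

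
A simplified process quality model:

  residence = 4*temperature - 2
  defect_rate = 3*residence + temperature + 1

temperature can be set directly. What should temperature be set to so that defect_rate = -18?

temperature = -1

Substituting into the defect_rate equation gives defect_rate = 13*temperature - 5.
Solve 13*temperature - 5 = -18: temperature = (-18 + 5) / 13 = -1.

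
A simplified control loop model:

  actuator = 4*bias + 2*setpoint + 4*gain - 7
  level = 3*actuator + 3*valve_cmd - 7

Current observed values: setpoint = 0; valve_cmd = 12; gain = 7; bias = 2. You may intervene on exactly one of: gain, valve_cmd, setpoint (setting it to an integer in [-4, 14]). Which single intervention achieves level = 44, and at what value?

Intervening on gain: with other inputs at their observed values, level = 12*gain + 32. Solving for 44 gives gain = 1, within [-4, 14].
Intervening on valve_cmd: level = 3*valve_cmd + 80. Reaching 44 requires valve_cmd = -12, outside [-4, 14].
Intervening on setpoint: level = 6*setpoint + 116. Reaching 44 requires setpoint = -12, outside [-4, 14].

set gain = 1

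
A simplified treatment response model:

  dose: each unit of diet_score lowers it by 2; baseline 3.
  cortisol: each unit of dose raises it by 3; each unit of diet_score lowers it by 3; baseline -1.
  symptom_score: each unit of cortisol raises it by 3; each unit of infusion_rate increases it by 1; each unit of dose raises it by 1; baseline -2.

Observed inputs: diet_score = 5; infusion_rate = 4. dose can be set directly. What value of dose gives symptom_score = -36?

dose = 1

Intervening on dose fixes its value directly, overriding its dependence on diet_score.
Substituting into the cortisol equation gives cortisol = 3*dose - 16.
This gives symptom_score = 10*dose - 46.
Solve 10*dose - 46 = -36: dose = (-36 + 46) / 10 = 1.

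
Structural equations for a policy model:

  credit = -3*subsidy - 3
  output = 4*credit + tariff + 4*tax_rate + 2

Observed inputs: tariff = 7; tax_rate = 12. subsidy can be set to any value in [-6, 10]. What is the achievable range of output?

Substituting into the output equation gives output = -12*subsidy + 45.
Linear in subsidy, so extremes are at the endpoints: subsidy = -6 gives output = 117; subsidy = 10 gives output = -75.

-75 to 117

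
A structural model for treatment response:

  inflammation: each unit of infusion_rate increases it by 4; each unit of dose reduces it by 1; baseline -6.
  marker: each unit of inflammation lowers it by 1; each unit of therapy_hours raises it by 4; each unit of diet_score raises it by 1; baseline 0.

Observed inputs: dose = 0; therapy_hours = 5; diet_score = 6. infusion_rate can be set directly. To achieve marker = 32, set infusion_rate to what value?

Substituting into the inflammation equation gives inflammation = 4*infusion_rate - 6.
Substituting into the marker equation gives marker = -4*infusion_rate + 32.
Solve -4*infusion_rate + 32 = 32: infusion_rate = (32 - 32) / -4 = 0.

infusion_rate = 0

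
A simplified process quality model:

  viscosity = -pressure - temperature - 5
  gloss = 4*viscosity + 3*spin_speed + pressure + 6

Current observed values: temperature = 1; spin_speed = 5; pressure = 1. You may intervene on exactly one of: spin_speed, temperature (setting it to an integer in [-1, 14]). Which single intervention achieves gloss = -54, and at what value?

Intervening on spin_speed: gloss = 3*spin_speed - 21. Reaching -54 requires spin_speed = -11, outside [-1, 14].
Intervening on temperature: with other inputs at their observed values, gloss = -4*temperature - 2. Solving for -54 gives temperature = 13, within [-1, 14].

set temperature = 13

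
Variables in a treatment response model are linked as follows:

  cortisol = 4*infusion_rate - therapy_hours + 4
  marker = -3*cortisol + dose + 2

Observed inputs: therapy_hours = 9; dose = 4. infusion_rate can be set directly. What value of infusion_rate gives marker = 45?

infusion_rate = -2

Substituting into the cortisol equation gives cortisol = 4*infusion_rate - 5.
This gives marker = -12*infusion_rate + 21.
Solve -12*infusion_rate + 21 = 45: infusion_rate = (45 - 21) / -12 = -2.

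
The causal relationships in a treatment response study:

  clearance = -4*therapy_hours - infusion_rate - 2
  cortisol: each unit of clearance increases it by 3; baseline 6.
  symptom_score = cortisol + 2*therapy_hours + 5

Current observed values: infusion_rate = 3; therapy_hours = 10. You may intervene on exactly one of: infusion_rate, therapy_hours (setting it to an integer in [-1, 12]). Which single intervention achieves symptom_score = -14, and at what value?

Intervening on infusion_rate: symptom_score = -3*infusion_rate - 95. Reaching -14 requires infusion_rate = -27, outside [-1, 12].
Intervening on therapy_hours: with other inputs at their observed values, symptom_score = -10*therapy_hours - 4. Solving for -14 gives therapy_hours = 1, within [-1, 12].

set therapy_hours = 1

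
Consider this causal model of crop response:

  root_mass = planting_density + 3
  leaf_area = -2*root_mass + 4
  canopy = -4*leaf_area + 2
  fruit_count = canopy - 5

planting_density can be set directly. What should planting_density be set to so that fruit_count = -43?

Substituting into the leaf_area equation gives leaf_area = -2*planting_density - 2.
canopy becomes 8*planting_density + 10.
fruit_count becomes 8*planting_density + 5.
Solve 8*planting_density + 5 = -43: planting_density = (-43 - 5) / 8 = -6.

planting_density = -6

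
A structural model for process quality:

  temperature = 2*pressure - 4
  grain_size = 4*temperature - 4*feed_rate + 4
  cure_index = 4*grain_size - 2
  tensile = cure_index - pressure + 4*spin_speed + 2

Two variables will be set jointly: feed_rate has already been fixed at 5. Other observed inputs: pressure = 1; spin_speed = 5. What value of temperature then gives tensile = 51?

temperature = 6

With feed_rate held at 5:
Intervening on temperature fixes its value directly, overriding its dependence on pressure.
Substituting into the grain_size equation gives grain_size = 4*temperature - 16.
This gives cure_index = 16*temperature - 66.
tensile becomes 16*temperature - 45.
Solve 16*temperature - 45 = 51: temperature = (51 + 45) / 16 = 6.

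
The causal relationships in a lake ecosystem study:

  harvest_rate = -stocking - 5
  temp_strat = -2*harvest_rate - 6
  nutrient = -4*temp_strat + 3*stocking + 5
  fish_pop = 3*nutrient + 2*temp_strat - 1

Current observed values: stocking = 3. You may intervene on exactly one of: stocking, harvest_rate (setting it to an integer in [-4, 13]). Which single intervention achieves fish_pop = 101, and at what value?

Intervening on stocking: fish_pop = -11*stocking - 26. Reaching 101 requires stocking = -127/11, not an integer.
Intervening on harvest_rate: with other inputs at their observed values, fish_pop = 20*harvest_rate + 101. Solving for 101 gives harvest_rate = 0, within [-4, 13].

set harvest_rate = 0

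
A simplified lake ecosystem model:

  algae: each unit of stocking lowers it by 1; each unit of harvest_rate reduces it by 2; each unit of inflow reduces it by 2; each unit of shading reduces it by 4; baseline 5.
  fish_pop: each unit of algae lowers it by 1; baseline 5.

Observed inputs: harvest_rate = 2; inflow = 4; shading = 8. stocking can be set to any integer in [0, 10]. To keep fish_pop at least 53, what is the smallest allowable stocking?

stocking = 9

Substituting into the algae equation gives algae = -stocking - 39.
Substituting into the fish_pop equation gives fish_pop = stocking + 44.
Require stocking + 44 ≥ 53, so stocking ≥ 9.
The smallest integer in [0, 10] satisfying this is 9.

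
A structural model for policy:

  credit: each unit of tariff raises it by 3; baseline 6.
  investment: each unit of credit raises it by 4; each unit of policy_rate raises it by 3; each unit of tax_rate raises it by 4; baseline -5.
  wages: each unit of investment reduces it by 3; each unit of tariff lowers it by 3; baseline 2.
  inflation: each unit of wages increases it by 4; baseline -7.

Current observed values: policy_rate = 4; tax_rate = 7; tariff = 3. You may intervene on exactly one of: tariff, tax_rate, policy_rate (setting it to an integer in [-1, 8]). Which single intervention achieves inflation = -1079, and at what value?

set tax_rate = 5

Intervening on tariff: inflation = -156*tariff - 707. Reaching -1079 requires tariff = 31/13, not an integer.
Intervening on tax_rate: with other inputs at their observed values, inflation = -48*tax_rate - 839. Solving for -1079 gives tax_rate = 5, within [-1, 8].
Intervening on policy_rate: inflation = -36*policy_rate - 1031. Reaching -1079 requires policy_rate = 4/3, not an integer.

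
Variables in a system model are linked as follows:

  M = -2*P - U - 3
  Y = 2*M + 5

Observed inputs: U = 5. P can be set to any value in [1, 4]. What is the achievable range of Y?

Substituting into the M equation gives M = -2*P - 8.
Substituting into the Y equation gives Y = -4*P - 11.
Linear in P, so extremes are at the endpoints: P = 1 gives Y = -15; P = 4 gives Y = -27.

-27 to -15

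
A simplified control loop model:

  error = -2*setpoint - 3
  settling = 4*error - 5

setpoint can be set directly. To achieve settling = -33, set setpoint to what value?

Substituting into the settling equation gives settling = -8*setpoint - 17.
Solve -8*setpoint - 17 = -33: setpoint = (-33 + 17) / -8 = 2.

setpoint = 2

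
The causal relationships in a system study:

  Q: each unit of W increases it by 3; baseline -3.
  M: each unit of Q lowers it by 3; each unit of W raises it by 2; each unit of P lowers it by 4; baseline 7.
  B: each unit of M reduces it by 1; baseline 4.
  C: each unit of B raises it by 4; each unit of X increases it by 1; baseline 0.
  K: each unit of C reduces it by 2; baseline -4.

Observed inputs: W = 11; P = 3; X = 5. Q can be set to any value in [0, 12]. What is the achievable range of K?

Intervening on Q fixes its value directly, overriding its dependence on W.
Substituting into the M equation gives M = -3*Q + 17.
Substituting into the B equation gives B = 3*Q - 13.
Substituting into the C equation gives C = 12*Q - 47.
Substituting into the K equation gives K = -24*Q + 90.
Linear in Q, so extremes are at the endpoints: Q = 0 gives K = 90; Q = 12 gives K = -198.

-198 to 90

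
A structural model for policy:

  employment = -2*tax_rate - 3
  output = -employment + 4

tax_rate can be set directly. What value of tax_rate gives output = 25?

Substituting into the output equation gives output = 2*tax_rate + 7.
Solve 2*tax_rate + 7 = 25: tax_rate = (25 - 7) / 2 = 9.

tax_rate = 9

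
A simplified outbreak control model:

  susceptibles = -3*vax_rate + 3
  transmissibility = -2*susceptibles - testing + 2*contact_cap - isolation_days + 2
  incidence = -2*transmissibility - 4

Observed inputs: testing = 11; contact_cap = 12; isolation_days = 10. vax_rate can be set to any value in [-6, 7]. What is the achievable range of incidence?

-86 to 70

Substituting into the transmissibility equation gives transmissibility = 6*vax_rate - 1.
So incidence = -12*vax_rate - 2.
Linear in vax_rate, so extremes are at the endpoints: vax_rate = -6 gives incidence = 70; vax_rate = 7 gives incidence = -86.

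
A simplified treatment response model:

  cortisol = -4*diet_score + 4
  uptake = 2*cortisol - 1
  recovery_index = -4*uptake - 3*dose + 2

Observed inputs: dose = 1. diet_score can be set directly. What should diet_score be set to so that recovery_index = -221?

Substituting into the uptake equation gives uptake = -8*diet_score + 7.
Substituting into the recovery_index equation gives recovery_index = 32*diet_score - 29.
Solve 32*diet_score - 29 = -221: diet_score = (-221 + 29) / 32 = -6.

diet_score = -6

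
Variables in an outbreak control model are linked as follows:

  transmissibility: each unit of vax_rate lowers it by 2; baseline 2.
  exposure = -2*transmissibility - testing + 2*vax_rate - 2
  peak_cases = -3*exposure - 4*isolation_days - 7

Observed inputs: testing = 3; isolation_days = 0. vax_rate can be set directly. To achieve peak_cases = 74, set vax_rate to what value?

vax_rate = -3

Substituting into the exposure equation gives exposure = 6*vax_rate - 9.
peak_cases becomes -18*vax_rate + 20.
Solve -18*vax_rate + 20 = 74: vax_rate = (74 - 20) / -18 = -3.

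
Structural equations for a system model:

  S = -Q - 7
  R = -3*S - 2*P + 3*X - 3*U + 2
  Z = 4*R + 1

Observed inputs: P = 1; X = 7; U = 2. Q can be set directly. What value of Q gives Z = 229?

Q = 7

Substituting into the R equation gives R = 3*Q + 36.
Substituting into the Z equation gives Z = 12*Q + 145.
Solve 12*Q + 145 = 229: Q = (229 - 145) / 12 = 7.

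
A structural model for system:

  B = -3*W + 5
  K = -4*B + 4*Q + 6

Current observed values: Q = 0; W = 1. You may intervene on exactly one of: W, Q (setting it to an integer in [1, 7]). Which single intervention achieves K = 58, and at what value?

Intervening on W: with other inputs at their observed values, K = 12*W - 14. Solving for 58 gives W = 6, within [1, 7].
Intervening on Q: K = 4*Q - 2. Reaching 58 requires Q = 15, outside [1, 7].

set W = 6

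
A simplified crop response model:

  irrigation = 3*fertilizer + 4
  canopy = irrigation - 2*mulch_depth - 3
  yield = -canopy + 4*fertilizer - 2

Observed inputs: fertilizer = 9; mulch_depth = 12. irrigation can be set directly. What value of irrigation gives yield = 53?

Intervening on irrigation fixes its value directly, overriding its dependence on fertilizer.
Substituting into the canopy equation gives canopy = irrigation - 27.
This gives yield = -irrigation + 61.
Solve -irrigation + 61 = 53: irrigation = (53 - 61) / -1 = 8.

irrigation = 8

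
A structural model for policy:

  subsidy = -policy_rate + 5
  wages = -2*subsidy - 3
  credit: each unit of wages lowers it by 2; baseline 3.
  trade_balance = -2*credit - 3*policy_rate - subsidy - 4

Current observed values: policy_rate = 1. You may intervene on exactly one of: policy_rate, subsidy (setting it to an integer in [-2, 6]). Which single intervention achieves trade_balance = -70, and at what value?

set subsidy = 5

Intervening on policy_rate: trade_balance = 6*policy_rate - 67. Reaching -70 requires policy_rate = -1/2, not an integer.
Intervening on subsidy: with other inputs at their observed values, trade_balance = -9*subsidy - 25. Solving for -70 gives subsidy = 5, within [-2, 6].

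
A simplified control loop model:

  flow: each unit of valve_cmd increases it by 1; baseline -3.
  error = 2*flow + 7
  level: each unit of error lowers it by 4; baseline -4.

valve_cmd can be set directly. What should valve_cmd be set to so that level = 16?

Substituting into the error equation gives error = 2*valve_cmd + 1.
This gives level = -8*valve_cmd - 8.
Solve -8*valve_cmd - 8 = 16: valve_cmd = (16 + 8) / -8 = -3.

valve_cmd = -3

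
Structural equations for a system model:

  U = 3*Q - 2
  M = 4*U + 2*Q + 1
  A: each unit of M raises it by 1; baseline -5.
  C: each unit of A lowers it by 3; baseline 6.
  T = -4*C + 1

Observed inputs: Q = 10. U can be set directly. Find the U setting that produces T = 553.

Intervening on U fixes its value directly, overriding its dependence on Q.
Substituting into the M equation gives M = 4*U + 21.
This gives A = 4*U + 16.
This gives C = -12*U - 42.
Substituting into the T equation gives T = 48*U + 169.
Solve 48*U + 169 = 553: U = (553 - 169) / 48 = 8.

U = 8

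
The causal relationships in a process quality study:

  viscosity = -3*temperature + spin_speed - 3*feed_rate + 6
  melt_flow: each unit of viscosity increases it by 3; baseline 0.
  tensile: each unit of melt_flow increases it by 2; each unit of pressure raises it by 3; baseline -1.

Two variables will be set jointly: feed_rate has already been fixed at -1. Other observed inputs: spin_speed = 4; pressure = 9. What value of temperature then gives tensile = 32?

With feed_rate held at -1:
Substituting into the viscosity equation gives viscosity = -3*temperature + 13.
Substituting into the melt_flow equation gives melt_flow = -9*temperature + 39.
Substituting into the tensile equation gives tensile = -18*temperature + 104.
Solve -18*temperature + 104 = 32: temperature = (32 - 104) / -18 = 4.

temperature = 4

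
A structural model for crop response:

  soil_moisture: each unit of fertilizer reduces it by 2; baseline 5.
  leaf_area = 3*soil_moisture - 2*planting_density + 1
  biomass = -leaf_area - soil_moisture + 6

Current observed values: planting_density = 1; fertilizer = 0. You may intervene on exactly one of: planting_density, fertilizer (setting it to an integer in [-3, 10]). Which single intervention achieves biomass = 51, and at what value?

Intervening on planting_density: biomass = 2*planting_density - 15. Reaching 51 requires planting_density = 33, outside [-3, 10].
Intervening on fertilizer: with other inputs at their observed values, biomass = 8*fertilizer - 13. Solving for 51 gives fertilizer = 8, within [-3, 10].

set fertilizer = 8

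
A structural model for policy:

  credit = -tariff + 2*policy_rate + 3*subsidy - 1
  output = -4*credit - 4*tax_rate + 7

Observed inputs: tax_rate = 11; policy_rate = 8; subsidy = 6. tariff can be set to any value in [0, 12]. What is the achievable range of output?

Substituting into the credit equation gives credit = -tariff + 33.
Substituting into the output equation gives output = 4*tariff - 169.
Linear in tariff, so extremes are at the endpoints: tariff = 0 gives output = -169; tariff = 12 gives output = -121.

-169 to -121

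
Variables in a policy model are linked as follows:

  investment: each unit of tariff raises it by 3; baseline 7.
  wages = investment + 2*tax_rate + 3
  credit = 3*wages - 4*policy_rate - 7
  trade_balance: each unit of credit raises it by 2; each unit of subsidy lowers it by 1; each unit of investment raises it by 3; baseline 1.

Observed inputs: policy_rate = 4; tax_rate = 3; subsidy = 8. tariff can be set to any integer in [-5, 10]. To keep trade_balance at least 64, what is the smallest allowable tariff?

tariff = 0

Substituting into the wages equation gives wages = 3*tariff + 16.
This gives credit = 9*tariff + 25.
trade_balance becomes 27*tariff + 64.
Require 27*tariff + 64 ≥ 64, so tariff ≥ 0.
The smallest integer in [-5, 10] satisfying this is 0.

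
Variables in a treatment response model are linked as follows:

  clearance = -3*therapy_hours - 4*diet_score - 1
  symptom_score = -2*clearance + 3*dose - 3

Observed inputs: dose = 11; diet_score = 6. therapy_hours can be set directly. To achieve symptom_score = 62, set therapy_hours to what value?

therapy_hours = -3

Substituting into the clearance equation gives clearance = -3*therapy_hours - 25.
Substituting into the symptom_score equation gives symptom_score = 6*therapy_hours + 80.
Solve 6*therapy_hours + 80 = 62: therapy_hours = (62 - 80) / 6 = -3.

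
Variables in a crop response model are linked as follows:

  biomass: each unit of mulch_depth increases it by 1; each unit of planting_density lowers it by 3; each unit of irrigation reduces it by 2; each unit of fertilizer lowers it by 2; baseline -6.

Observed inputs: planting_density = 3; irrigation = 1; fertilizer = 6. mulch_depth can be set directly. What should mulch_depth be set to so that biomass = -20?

mulch_depth = 9

Substituting into the biomass equation gives biomass = mulch_depth - 29.
Solve mulch_depth - 29 = -20: mulch_depth = (-20 + 29) / 1 = 9.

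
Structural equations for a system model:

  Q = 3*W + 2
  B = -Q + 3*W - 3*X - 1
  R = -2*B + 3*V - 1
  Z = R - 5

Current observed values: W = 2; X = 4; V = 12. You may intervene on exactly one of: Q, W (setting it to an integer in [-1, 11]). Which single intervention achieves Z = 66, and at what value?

set Q = 11

Intervening on Q: with other inputs at their observed values, Z = 2*Q + 44. Solving for 66 gives Q = 11, within [-1, 11].
Intervening on W: the paths from W to Z cancel (net effect zero), leaving Z = 60; 66 is unreachable this way.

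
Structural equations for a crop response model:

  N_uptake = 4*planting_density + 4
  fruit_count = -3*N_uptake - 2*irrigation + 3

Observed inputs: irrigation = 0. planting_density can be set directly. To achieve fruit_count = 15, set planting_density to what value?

Substituting into the fruit_count equation gives fruit_count = -12*planting_density - 9.
Solve -12*planting_density - 9 = 15: planting_density = (15 + 9) / -12 = -2.

planting_density = -2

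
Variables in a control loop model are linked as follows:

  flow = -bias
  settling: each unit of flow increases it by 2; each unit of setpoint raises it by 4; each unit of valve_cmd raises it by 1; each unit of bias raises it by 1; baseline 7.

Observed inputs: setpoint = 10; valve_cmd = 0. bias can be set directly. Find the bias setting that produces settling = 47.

Substituting into the settling equation gives settling = -bias + 47.
Solve -bias + 47 = 47: bias = (47 - 47) / -1 = 0.

bias = 0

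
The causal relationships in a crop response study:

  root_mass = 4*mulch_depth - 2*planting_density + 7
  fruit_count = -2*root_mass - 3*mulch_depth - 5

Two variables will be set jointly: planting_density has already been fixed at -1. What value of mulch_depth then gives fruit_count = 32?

mulch_depth = -5

With planting_density held at -1:
Substituting into the root_mass equation gives root_mass = 4*mulch_depth + 9.
fruit_count becomes -11*mulch_depth - 23.
Solve -11*mulch_depth - 23 = 32: mulch_depth = (32 + 23) / -11 = -5.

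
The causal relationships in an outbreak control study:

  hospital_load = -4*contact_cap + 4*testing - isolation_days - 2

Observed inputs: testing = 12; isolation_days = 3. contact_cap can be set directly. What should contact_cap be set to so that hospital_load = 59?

Substituting into the hospital_load equation gives hospital_load = -4*contact_cap + 43.
Solve -4*contact_cap + 43 = 59: contact_cap = (59 - 43) / -4 = -4.

contact_cap = -4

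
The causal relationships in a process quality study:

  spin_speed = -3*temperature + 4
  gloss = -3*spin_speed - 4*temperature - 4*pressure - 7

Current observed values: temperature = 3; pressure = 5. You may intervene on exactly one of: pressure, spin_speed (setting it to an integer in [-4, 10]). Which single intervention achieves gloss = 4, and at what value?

set pressure = -2

Intervening on pressure: with other inputs at their observed values, gloss = -4*pressure - 4. Solving for 4 gives pressure = -2, within [-4, 10].
Intervening on spin_speed: gloss = -3*spin_speed - 39. Reaching 4 requires spin_speed = -43/3, not an integer.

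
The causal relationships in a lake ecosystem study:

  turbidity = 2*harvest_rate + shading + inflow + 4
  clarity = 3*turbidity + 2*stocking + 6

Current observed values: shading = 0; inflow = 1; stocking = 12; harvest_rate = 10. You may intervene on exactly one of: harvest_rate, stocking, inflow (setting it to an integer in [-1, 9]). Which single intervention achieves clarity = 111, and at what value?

set inflow = 3

Intervening on harvest_rate: clarity = 6*harvest_rate + 45. Reaching 111 requires harvest_rate = 11, outside [-1, 9].
Intervening on stocking: clarity = 2*stocking + 81. Reaching 111 requires stocking = 15, outside [-1, 9].
Intervening on inflow: with other inputs at their observed values, clarity = 3*inflow + 102. Solving for 111 gives inflow = 3, within [-1, 9].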